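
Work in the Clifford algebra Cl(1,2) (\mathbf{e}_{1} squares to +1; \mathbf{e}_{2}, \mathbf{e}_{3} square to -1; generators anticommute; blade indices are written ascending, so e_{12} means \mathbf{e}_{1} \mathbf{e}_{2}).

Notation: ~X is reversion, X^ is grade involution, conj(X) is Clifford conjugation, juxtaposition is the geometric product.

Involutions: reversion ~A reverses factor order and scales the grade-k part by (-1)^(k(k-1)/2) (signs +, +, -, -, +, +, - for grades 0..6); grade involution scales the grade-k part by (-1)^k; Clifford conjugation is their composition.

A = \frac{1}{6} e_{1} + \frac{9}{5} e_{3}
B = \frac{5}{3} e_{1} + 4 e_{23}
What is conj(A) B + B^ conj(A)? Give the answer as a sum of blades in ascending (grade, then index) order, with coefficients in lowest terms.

first term: -\frac{5}{18} - \frac{36}{5} e_{2} + 3 e_{13} - \frac{2}{3} e_{123}
second term: \frac{5}{18} + \frac{36}{5} e_{2} + 3 e_{13} - \frac{2}{3} e_{123}
Answer: 6 e_{13} - \frac{4}{3} e_{123}


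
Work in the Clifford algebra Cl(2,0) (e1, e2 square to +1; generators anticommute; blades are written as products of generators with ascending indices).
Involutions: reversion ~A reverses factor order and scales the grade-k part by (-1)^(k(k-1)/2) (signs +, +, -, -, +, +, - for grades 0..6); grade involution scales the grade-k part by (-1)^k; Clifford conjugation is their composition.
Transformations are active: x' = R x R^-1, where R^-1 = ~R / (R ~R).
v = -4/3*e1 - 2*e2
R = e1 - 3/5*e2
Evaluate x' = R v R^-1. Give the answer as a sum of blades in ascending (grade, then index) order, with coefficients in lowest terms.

~R = e1 - 3/5*e2, and R ~R = 34/25, so R^-1 = ~R / (34/25).
R v = -2/15 - 14/5*e1 e2
Answer: 58/51*e1 + 36/17*e2


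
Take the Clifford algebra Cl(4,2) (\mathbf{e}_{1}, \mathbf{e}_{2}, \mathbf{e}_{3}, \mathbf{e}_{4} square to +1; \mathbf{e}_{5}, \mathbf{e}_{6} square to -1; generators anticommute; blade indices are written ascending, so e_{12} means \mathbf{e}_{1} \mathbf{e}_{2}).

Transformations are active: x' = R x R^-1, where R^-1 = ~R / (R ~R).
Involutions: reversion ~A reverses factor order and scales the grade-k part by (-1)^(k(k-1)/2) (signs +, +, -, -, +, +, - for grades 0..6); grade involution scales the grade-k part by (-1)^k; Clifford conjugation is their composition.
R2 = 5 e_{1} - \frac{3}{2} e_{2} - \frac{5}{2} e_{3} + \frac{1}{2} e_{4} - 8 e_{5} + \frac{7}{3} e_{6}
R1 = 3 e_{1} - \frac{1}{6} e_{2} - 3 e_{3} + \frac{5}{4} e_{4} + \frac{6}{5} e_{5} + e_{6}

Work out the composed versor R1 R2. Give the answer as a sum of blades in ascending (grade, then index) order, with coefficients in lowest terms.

Distribute over the terms of R1 (each basis-blade product reordered to ascending indices, repeated generators contracted through their squares):
(3 e_{1}) R2 = 15 - \frac{9}{2} e_{12} - \frac{15}{2} e_{13} + \frac{3}{2} e_{14} - 24 e_{15} + 7 e_{16}
(-\frac{1}{6} e_{2}) R2 = \frac{1}{4} + \frac{5}{6} e_{12} + \frac{5}{12} e_{23} - \frac{1}{12} e_{24} + \frac{4}{3} e_{25} - \frac{7}{18} e_{26}
(-3 e_{3}) R2 = \frac{15}{2} + 15 e_{13} - \frac{9}{2} e_{23} - \frac{3}{2} e_{34} + 24 e_{35} - 7 e_{36}
(\frac{5}{4} e_{4}) R2 = \frac{5}{8} - \frac{25}{4} e_{14} + \frac{15}{8} e_{24} + \frac{25}{8} e_{34} - 10 e_{45} + \frac{35}{12} e_{46}
(\frac{6}{5} e_{5}) R2 = \frac{48}{5} - 6 e_{15} + \frac{9}{5} e_{25} + 3 e_{35} - \frac{3}{5} e_{45} + \frac{14}{5} e_{56}
(e_{6}) R2 = -\frac{7}{3} - 5 e_{16} + \frac{3}{2} e_{26} + \frac{5}{2} e_{36} - \frac{1}{2} e_{46} + 8 e_{56}
Summing the partial products and collecting blades:
Answer: \frac{3677}{120} - \frac{11}{3} e_{12} + \frac{15}{2} e_{13} - \frac{19}{4} e_{14} - 30 e_{15} + 2 e_{16} - \frac{49}{12} e_{23} + \frac{43}{24} e_{24} + \frac{47}{15} e_{25} + \frac{10}{9} e_{26} + \frac{13}{8} e_{34} + 27 e_{35} - \frac{9}{2} e_{36} - \frac{53}{5} e_{45} + \frac{29}{12} e_{46} + \frac{54}{5} e_{56}


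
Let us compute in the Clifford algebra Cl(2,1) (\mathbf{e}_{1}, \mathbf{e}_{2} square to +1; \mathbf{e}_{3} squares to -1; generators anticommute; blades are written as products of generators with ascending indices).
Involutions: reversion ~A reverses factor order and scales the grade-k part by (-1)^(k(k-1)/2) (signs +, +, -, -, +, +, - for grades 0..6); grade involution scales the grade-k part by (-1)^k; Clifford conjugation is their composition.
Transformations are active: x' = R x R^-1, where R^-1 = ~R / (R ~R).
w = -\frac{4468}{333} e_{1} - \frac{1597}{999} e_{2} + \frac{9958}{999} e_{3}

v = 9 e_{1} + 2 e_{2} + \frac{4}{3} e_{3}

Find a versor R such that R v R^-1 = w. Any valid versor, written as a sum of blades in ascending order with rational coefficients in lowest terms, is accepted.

Here q(v) = q(w) = \frac{749}{9}; the classical choice R = v + w = -\frac{1471}{333} e_{1} + \frac{401}{999} e_{2} + \frac{11290}{999} e_{3} then realises v -> w under the sandwich.
Answer: -\frac{1471}{333} e_{1} + \frac{401}{999} e_{2} + \frac{11290}{999} e_{3}


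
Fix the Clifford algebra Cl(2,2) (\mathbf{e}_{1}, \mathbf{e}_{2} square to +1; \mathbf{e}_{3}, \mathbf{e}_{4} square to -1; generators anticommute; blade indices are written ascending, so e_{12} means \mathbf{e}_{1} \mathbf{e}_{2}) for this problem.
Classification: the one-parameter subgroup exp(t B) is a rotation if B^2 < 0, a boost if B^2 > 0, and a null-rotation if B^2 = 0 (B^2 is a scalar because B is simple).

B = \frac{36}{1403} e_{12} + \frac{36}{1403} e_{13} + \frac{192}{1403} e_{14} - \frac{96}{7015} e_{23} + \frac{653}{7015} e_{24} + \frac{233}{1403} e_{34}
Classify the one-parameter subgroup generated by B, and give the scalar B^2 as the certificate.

B^2 term by term: the squares give (\frac{36}{1403})^2*(e_{12})^2 + (\frac{36}{1403})^2*(e_{13})^2 + (\frac{192}{1403})^2*(e_{14})^2 + (-\frac{96}{7015})^2*(e_{23})^2 + (\frac{653}{7015})^2*(e_{24})^2 + (\frac{233}{1403})^2*(e_{34})^2 = \frac{1296}{1968409}*(-1) + \frac{1296}{1968409}*(+1) + \frac{36864}{1968409}*(+1) + \frac{9216}{49210225}*(+1) + \frac{426409}{49210225}*(+1) + \frac{54289}{1968409}*(-1) = 0 (each basis 2-blade squares to minus the product of its generators' squares); cross terms between blades sharing an index anticommute and cancel; the commuting (index-disjoint) pairs give grade-4 terms 2*c*c'*(blade product), which cancel blade by blade — e_{1234}: \frac{16776}{1968409} - \frac{47016}{9842045} - \frac{36864}{9842045} = 0 — confirming B is simple. So B^2 = 0.
Answer: null-rotation, certificate B^2 = 0. Key observation: B^2 = 0 is a conjugation invariant, so its sign decides the class regardless of the surface form of B.


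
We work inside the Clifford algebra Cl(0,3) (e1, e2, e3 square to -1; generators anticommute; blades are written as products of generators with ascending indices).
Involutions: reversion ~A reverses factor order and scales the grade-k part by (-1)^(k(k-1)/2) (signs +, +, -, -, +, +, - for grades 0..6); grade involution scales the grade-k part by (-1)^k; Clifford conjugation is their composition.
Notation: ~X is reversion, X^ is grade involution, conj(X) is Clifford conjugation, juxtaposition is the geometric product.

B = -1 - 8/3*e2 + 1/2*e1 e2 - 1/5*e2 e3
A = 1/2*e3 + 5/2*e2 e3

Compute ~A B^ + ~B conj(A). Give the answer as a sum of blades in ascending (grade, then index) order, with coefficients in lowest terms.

first term: -1/2 - 1/10*e2 - 43/6*e3 - 5/4*e1 e3 + 7/6*e2 e3 + 1/4*e1 e2 e3
second term: 1/2 + 1/10*e2 - 37/6*e3 - 5/4*e1 e3 + 23/6*e2 e3 + 1/4*e1 e2 e3
Answer: -40/3*e3 - 5/2*e1 e3 + 5*e2 e3 + 1/2*e1 e2 e3


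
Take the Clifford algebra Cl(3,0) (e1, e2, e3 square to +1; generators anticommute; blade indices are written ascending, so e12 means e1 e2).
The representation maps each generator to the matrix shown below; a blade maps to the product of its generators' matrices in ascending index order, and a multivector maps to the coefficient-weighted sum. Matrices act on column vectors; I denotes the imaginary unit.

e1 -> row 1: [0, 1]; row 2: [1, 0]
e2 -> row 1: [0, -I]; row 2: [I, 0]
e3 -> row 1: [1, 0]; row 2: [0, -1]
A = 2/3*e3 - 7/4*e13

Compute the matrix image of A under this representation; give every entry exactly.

Bivector images (products of the table entries): rho(e13) = rho(e1)rho(e3) = row 1: [0, -1]; row 2: [1, 0].
M = (2/3)*rho(e3) + (-7/4)*rho(e13), summed entrywise:
Answer: row 1: [2/3, 7/4]; row 2: [-7/4, -2/3]


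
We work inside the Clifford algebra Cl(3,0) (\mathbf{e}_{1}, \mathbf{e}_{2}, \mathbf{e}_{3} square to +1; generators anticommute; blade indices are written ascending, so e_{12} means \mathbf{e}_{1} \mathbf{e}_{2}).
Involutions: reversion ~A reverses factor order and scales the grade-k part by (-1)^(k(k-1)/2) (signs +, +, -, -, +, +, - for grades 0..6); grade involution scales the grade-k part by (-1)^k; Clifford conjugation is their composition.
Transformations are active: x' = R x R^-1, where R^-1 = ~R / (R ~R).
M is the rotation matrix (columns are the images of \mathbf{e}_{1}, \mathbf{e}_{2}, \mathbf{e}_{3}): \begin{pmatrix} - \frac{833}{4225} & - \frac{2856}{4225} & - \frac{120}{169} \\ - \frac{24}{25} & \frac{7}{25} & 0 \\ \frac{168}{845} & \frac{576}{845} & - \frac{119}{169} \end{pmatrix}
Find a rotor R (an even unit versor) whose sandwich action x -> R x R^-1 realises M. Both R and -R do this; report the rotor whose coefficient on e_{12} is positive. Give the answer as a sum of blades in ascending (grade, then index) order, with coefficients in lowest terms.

Method: write R = a + b12*e_{12} + b13*e_{13} + b23*e_{23} with a^2 + b12^2 + b13^2 + b23^2 = 1 (so R^-1 = ~R). Expanding the columns R e_j ~R gives tr M = 4a^2 - 1 and, from the antisymmetric part, M21 - M12 = -4a*b12, M13 - M31 = 4a*b13, M32 - M23 = -4a*b23.
Here tr M = -\frac{105}{169}, so a^2 = (1 + tr M)/4 = \frac{16}{169} and a = ±\frac{4}{13}. Taking a = \frac{4}{13}: M21 - M12 = -\frac{48}{169}, M13 - M31 = -\frac{768}{845}, M32 - M23 = \frac{576}{845}, giving b12 = \frac{3}{13}, b13 = -\frac{48}{65}, b23 = -\frac{36}{65}, i.e. R = \frac{4}{13} + \frac{3}{13} e_{12} - \frac{48}{65} e_{13} - \frac{36}{65} e_{23}.
Its e_{12} coefficient is already positive.
Answer: \frac{4}{13} + \frac{3}{13} e_{12} - \frac{48}{65} e_{13} - \frac{36}{65} e_{23}. Key observation: the double cover Spin(3) -> SO(3) sends R and -R to the same matrix (trace -\frac{105}{169} here), so the stated sign of the e_{12} coefficient is what selects one sheet.


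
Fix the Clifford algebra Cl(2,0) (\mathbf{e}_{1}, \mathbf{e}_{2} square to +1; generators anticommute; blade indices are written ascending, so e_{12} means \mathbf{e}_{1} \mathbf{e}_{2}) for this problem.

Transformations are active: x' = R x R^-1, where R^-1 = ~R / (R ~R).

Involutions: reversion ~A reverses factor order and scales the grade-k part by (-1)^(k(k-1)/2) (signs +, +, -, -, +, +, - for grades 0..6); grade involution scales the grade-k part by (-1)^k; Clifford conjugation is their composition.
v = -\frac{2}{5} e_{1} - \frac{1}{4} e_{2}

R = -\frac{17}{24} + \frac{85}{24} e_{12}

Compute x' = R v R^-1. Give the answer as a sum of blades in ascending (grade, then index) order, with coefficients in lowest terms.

~R = -\frac{17}{24} - \frac{85}{24} e_{12}, and R ~R = \frac{3757}{288}, so R^-1 = ~R / (\frac{3757}{288}).
R v = -\frac{289}{480} e_{1} + \frac{51}{32} e_{2}
Answer: \frac{121}{260} e_{1} + \frac{1}{13} e_{2}


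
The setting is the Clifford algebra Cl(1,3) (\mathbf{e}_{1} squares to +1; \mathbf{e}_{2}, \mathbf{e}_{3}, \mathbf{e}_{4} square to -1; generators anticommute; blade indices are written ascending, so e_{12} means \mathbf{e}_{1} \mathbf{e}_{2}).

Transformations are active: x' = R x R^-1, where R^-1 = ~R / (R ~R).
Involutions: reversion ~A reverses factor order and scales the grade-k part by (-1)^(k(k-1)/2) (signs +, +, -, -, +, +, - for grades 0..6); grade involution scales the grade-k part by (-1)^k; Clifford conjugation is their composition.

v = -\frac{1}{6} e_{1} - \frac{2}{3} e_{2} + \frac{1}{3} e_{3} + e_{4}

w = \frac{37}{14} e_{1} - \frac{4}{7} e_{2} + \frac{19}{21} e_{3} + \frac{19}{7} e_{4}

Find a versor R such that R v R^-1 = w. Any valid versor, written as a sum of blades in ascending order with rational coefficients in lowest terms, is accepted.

Construction: equal norms (both -\frac{55}{36}) license R = v + w = \frac{52}{21} e_{1} - \frac{26}{21} e_{2} + \frac{26}{21} e_{3} + \frac{26}{7} e_{4} — nothing changes along that direction, while (v - w)/2 changes sign, so v maps onto w.
Answer: \frac{52}{21} e_{1} - \frac{26}{21} e_{2} + \frac{26}{21} e_{3} + \frac{26}{7} e_{4}


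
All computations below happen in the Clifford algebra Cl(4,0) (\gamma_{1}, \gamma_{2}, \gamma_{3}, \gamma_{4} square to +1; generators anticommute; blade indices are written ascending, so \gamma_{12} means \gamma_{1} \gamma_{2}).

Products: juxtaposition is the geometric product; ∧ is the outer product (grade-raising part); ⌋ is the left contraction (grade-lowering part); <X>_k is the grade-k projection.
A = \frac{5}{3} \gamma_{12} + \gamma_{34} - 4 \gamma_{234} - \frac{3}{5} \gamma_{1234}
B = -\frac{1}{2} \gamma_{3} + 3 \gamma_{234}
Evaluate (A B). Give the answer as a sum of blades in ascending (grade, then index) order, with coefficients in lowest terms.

step 1: 12 + \frac{9}{5} \gamma_{1} - 3 \gamma_{2} + \frac{1}{2} \gamma_{4} - 2 \gamma_{24} - \frac{5}{6} \gamma_{123} - \frac{3}{10} \gamma_{124} + 5 \gamma_{134}
Answer: 12 + \frac{9}{5} \gamma_{1} - 3 \gamma_{2} + \frac{1}{2} \gamma_{4} - 2 \gamma_{24} - \frac{5}{6} \gamma_{123} - \frac{3}{10} \gamma_{124} + 5 \gamma_{134}


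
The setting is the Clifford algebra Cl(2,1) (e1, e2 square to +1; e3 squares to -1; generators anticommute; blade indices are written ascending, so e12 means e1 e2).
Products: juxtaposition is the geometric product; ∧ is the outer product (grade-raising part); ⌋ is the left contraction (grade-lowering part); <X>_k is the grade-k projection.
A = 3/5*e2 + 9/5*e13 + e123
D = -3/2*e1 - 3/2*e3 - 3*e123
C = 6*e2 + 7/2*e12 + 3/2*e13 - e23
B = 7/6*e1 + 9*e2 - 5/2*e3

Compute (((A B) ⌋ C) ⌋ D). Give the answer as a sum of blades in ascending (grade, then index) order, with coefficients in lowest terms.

step 1: 27/5 + 9/2*e1 - 21/10*e3 + 9/5*e12 - 9*e13 - 1/3*e23 - 81/5*e123
step 2: -292/15 - 63/20*e1 + 201/4*e2 + 27/4*e3 + 189/10*e12 + 81/10*e13 - 27/5*e23
step 3: 297/20 + 227/5*e1 + 243/10*e2 + 859/10*e3 + 81/4*e12 + 603/4*e13 + 189/20*e23 + 292/5*e123
Answer: 297/20 + 227/5*e1 + 243/10*e2 + 859/10*e3 + 81/4*e12 + 603/4*e13 + 189/20*e23 + 292/5*e123


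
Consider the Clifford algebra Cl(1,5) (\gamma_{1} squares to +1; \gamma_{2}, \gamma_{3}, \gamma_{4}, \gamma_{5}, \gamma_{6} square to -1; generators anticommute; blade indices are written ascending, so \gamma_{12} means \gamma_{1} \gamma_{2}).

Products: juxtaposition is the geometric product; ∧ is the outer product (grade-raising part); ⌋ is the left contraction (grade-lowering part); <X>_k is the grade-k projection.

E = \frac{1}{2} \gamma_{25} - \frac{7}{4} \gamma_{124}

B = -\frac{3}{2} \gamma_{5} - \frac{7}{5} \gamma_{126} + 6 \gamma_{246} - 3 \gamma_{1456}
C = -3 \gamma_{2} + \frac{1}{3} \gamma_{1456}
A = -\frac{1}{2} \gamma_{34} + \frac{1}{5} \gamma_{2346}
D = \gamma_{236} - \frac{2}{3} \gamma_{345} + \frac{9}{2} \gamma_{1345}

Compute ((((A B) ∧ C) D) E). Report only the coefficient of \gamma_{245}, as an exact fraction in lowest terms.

step 1: -\frac{6}{5} \gamma_{3} + \frac{7}{25} \gamma_{134} + 3 \gamma_{236} + \frac{3}{4} \gamma_{345} - \frac{3}{5} \gamma_{1235} - \frac{3}{2} \gamma_{1356} + \frac{7}{10} \gamma_{12346} + \frac{3}{10} \gamma_{23456}
step 2: -\frac{18}{5} \gamma_{23} - \frac{21}{25} \gamma_{1234} + \frac{9}{4} \gamma_{2345} - \frac{9}{2} \gamma_{12356} + \frac{2}{5} \gamma_{13456}
step 3: -\frac{3}{2} \gamma_{2} + \frac{9}{5} \gamma_{6} + \frac{81}{8} \gamma_{12} - \frac{9}{2} \gamma_{15} + \frac{4}{15} \gamma_{16} - \frac{189}{50} \gamma_{25} - \frac{14}{25} \gamma_{125} + \frac{21}{25} \gamma_{146} - \frac{12}{5} \gamma_{245} + \frac{81}{4} \gamma_{246} - \frac{9}{4} \gamma_{456} + \frac{79}{5} \gamma_{1245} - 3 \gamma_{1246}
step 4: \frac{189}{100} + \frac{7}{25} \gamma_{1} - \frac{3027}{160} \gamma_{4} - \frac{269}{10} \gamma_{5} + \frac{21}{4} \gamma_{6} - \frac{9}{4} \gamma_{12} + \frac{421}{40} \gamma_{14} - \frac{69}{80} \gamma_{15} - \frac{567}{16} \gamma_{16} - \frac{147}{100} \gamma_{26} - \frac{49}{50} \gamma_{45} - \frac{1323}{200} \gamma_{145} - \frac{63}{8} \gamma_{245} + \frac{191}{120} \gamma_{246} + \frac{9}{10} \gamma_{256} + \frac{81}{8} \gamma_{456} + \frac{63}{20} \gamma_{1246} - \frac{913}{240} \gamma_{1256} - \frac{3}{2} \gamma_{1456} - \frac{21}{50} \gamma_{12456}
Answer: -\frac{63}{8}


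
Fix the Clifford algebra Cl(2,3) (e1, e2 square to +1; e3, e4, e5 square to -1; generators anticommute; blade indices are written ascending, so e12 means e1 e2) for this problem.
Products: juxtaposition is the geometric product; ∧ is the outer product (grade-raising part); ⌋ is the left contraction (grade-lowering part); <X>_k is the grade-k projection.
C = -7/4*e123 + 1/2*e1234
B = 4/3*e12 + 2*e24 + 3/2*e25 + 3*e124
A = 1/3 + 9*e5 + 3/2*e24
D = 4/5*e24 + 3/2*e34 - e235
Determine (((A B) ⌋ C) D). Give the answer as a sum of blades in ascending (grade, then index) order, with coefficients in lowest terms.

step 1: 3 + 9/2*e1 + 27/2*e2 + 4/9*e12 - 2*e14 + 2/3*e24 + 1/2*e25 - 9/4*e45 + e124 + 12*e125 + 18*e245 - 27*e1245
step 2: 5/18*e3 + 559/24*e13 - 71/8*e23 - 2/9*e34 - 21/4*e123 - 27/4*e134 + 9/4*e234 + 3/2*e1234
step 3: 1/3 + 81/8*e1 - 27/8*e2 - 9/5*e3 - 5/12*e4 + 71/8*e5 - 9/4*e12 - 6/5*e13 - 559/16*e14 + 21/4*e15 + 8/45*e23 + 213/16*e24 - 5/18*e25 + 71/10*e34 - 9/4*e45 + 27/5*e123 + 63/8*e124 - 559/24*e125 + 21/5*e134 - 3/2*e145 - 2/9*e234 + 2/9*e245 - 559/30*e1234 + 27/4*e1245
Answer: 1/3 + 81/8*e1 - 27/8*e2 - 9/5*e3 - 5/12*e4 + 71/8*e5 - 9/4*e12 - 6/5*e13 - 559/16*e14 + 21/4*e15 + 8/45*e23 + 213/16*e24 - 5/18*e25 + 71/10*e34 - 9/4*e45 + 27/5*e123 + 63/8*e124 - 559/24*e125 + 21/5*e134 - 3/2*e145 - 2/9*e234 + 2/9*e245 - 559/30*e1234 + 27/4*e1245


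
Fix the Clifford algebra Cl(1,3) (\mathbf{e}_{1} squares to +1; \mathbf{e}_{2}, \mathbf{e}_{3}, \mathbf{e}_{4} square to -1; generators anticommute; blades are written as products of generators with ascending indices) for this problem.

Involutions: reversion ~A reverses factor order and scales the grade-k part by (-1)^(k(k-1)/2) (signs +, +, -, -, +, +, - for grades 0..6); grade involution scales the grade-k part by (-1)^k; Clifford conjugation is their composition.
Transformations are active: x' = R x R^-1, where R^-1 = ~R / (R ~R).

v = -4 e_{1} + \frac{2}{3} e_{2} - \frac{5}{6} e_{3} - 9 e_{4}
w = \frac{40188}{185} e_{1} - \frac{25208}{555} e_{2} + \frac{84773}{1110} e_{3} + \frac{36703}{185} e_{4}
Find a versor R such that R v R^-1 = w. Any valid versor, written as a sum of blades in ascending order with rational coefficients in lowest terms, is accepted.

Since q(v) = q(w) = -\frac{2381}{36}, the sum R = v + w = \frac{39448}{185} e_{1} - \frac{24838}{555} e_{2} + \frac{41924}{555} e_{3} + \frac{35038}{185} e_{4} does the job whenever invertible.
Answer: \frac{39448}{185} e_{1} - \frac{24838}{555} e_{2} + \frac{41924}{555} e_{3} + \frac{35038}{185} e_{4}


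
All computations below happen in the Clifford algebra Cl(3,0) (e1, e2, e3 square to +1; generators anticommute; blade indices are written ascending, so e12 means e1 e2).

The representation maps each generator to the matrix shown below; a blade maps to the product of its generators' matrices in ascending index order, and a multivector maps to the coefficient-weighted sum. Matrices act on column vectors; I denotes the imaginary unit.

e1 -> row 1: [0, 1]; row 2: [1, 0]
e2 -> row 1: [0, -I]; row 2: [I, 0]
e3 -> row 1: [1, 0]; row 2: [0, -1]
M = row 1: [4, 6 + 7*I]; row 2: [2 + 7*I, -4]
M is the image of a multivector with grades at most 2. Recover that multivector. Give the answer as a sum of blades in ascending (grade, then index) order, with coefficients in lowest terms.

Method: 1, rho(e1), rho(e2), rho(e3) form a trace-orthogonal basis of the 2x2 complex matrices (tr(X Y) = 2 if X = Y, else 0), so M = m0*1 + m1*rho(e1) + m2*rho(e2) + m3*rho(e3) with m0 = tr(M)/2 = 0, m1 = tr(M rho(e1))/2 = 4 + 7*I, m2 = tr(M rho(e2))/2 = 2*I, m3 = tr(M rho(e3))/2 = 4.
Multiplying table entries, the bivector images are rho(e12) = I*rho(e3), rho(e13) = -I*rho(e2), rho(e23) = I*rho(e1); with real blade coefficients the real parts of m0..m3 are the coefficients of 1, e1, e2, e3 and the imaginary parts give the bivectors (e23: Im m1, e13: -Im m2, e12: Im m3).
Answer: 4*e1 + 4*e3 - 2*e13 + 7*e23


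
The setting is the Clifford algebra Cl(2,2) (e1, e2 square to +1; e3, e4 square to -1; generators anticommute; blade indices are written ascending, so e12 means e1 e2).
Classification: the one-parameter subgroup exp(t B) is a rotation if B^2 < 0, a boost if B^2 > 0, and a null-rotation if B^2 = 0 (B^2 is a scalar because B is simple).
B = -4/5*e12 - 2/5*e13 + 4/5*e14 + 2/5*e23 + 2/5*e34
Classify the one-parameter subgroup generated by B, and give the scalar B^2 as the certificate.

B^2 term by term: the squares give (-4/5)^2*(e12)^2 + (-2/5)^2*(e13)^2 + (4/5)^2*(e14)^2 + (2/5)^2*(e23)^2 + (2/5)^2*(e34)^2 = 16/25*(-1) + 4/25*(+1) + 16/25*(+1) + 4/25*(+1) + 4/25*(-1) = 4/25 (each basis 2-blade squares to minus the product of its generators' squares); cross terms between blades sharing an index anticommute and cancel; the commuting (index-disjoint) pairs give grade-4 terms 2*c*c'*(blade product), which cancel blade by blade — e1234: -16/25 + 16/25 = 0 — confirming B is simple. So B^2 = 4/25.
Answer: boost, certificate B^2 = 4/25. One invariant decides it: the square 4/25 survives every conjugation, and its sign is exactly the classification.


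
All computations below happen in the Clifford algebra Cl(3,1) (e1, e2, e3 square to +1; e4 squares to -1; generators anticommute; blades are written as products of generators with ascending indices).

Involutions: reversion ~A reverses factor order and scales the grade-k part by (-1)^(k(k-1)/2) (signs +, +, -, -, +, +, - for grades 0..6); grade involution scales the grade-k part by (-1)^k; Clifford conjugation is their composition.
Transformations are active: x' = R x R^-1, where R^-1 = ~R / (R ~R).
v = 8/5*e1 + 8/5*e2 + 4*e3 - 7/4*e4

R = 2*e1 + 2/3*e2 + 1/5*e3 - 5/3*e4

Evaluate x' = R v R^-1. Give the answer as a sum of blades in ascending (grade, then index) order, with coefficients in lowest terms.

~R = 2*e1 + 2/3*e2 + 1/5*e3 - 5/3*e4, and R ~R = 128/75, so R^-1 = ~R / (128/75).
R v = 43/20 + 32/15*e1 e2 + 192/25*e1 e3 - 5/6*e1 e4 + 176/75*e2 e3 + 3/2*e2 e4 + 379/60*e3 e4
Answer: 2201/640*e1 + 51/640*e2 - 895/256*e3 - 627/256*e4


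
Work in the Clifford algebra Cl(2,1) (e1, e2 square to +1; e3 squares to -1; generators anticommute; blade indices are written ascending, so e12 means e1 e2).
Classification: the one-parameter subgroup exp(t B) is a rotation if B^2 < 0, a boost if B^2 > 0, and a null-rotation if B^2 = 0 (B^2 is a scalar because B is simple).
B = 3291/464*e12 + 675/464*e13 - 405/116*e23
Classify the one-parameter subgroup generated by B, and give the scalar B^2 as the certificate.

B^2 term by term: the squares give (3291/464)^2*(e12)^2 + (675/464)^2*(e13)^2 + (-405/116)^2*(e23)^2 = 10830681/215296*(-1) + 455625/215296*(+1) + 164025/13456*(+1) = -36 (each basis 2-blade squares to minus the product of its generators' squares); cross terms between blades sharing an index anticommute and cancel. So B^2 = -36.
Answer: rotation, certificate B^2 = -36. The scalar -36 is the complete invariant here: its sign names the subgroup type.


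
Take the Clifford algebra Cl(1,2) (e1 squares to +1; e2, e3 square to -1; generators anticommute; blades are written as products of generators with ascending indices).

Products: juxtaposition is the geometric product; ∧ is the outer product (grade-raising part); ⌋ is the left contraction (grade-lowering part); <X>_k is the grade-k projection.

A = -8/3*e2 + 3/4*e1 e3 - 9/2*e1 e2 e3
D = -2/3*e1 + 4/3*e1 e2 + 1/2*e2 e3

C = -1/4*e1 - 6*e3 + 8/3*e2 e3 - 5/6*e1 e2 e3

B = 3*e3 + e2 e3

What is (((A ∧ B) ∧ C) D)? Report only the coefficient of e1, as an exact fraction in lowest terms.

step 1: -8*e2 e3
step 2: 2*e1 e2 e3
step 3: -e1 + 8/3*e3 - 4/3*e2 e3
Answer: -1


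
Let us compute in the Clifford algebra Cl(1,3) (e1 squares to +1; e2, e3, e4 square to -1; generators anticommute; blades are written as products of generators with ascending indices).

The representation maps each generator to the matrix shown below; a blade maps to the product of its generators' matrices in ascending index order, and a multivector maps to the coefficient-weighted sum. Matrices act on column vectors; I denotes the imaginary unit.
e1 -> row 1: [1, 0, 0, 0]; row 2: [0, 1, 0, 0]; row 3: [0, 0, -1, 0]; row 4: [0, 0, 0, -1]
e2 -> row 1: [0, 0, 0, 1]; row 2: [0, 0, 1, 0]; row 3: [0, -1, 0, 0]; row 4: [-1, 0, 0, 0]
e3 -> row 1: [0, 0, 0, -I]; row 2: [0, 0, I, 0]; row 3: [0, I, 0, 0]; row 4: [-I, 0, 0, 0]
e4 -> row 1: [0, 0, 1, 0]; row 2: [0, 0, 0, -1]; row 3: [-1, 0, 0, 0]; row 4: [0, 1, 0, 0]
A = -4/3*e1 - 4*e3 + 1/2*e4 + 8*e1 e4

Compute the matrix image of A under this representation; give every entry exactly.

Bivector images (products of the table entries): rho(e1 e4) = rho(e1)rho(e4) = row 1: [0, 0, 1, 0]; row 2: [0, 0, 0, -1]; row 3: [1, 0, 0, 0]; row 4: [0, -1, 0, 0].
M = (-4/3)*rho(e1) + (-4)*rho(e3) + (1/2)*rho(e4) + (8)*rho(e1 e4), summed entrywise:
Answer: row 1: [-4/3, 0, 17/2, 4*I]; row 2: [0, -4/3, -4*I, -17/2]; row 3: [15/2, -4*I, 4/3, 0]; row 4: [4*I, -15/2, 0, 4/3]


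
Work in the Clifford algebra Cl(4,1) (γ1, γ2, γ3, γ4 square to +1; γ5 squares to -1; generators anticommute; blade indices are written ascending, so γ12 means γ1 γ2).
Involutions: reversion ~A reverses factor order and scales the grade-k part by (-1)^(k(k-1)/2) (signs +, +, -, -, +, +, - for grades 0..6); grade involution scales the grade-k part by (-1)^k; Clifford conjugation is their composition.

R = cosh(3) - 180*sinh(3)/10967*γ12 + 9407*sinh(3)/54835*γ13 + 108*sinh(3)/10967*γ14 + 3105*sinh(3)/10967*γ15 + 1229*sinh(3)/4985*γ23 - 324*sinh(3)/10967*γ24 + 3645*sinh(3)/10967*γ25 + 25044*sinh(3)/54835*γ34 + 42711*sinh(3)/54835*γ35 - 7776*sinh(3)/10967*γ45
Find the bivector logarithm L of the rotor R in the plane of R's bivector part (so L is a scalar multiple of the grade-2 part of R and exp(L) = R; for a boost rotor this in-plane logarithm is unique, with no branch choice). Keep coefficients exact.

The scalar part of R is cosh(3), which determines |rapidity| via cosh; the sign lives in the bivector part, and pairing them (bivector part over sinh of the rapidity = the plane) gives the unique in-plane L = rapidity * plane.
Concretely: cosh(rapidity) = cosh(3) gives rapidity = ±3, and since rapidity/sinh(rapidity) is even the sign is immaterial: L = (rapidity/sinh(rapidity)) * <R>_2 = (3/sinh(3)) * <R>_2.
Answer: -540/10967*γ12 + 28221/54835*γ13 + 324/10967*γ14 + 9315/10967*γ15 + 3687/4985*γ23 - 972/10967*γ24 + 10935/10967*γ25 + 75132/54835*γ34 + 128133/54835*γ35 - 23328/10967*γ45


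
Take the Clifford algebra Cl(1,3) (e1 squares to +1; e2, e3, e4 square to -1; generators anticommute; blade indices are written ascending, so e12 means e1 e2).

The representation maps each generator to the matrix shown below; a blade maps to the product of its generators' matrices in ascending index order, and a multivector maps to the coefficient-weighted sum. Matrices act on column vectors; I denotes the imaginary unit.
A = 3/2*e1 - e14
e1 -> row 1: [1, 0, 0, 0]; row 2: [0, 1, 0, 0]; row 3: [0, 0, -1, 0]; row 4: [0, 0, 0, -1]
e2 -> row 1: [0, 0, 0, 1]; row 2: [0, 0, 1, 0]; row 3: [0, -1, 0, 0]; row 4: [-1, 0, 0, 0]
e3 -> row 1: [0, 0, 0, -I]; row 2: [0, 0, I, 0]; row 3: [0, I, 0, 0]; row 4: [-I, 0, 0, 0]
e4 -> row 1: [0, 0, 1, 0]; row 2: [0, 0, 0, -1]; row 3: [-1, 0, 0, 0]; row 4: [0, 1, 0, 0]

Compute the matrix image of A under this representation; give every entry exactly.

Bivector images (products of the table entries): rho(e14) = rho(e1)rho(e4) = row 1: [0, 0, 1, 0]; row 2: [0, 0, 0, -1]; row 3: [1, 0, 0, 0]; row 4: [0, -1, 0, 0].
M = (3/2)*rho(e1) + (-1)*rho(e14), summed entrywise:
Answer: row 1: [3/2, 0, -1, 0]; row 2: [0, 3/2, 0, 1]; row 3: [-1, 0, -3/2, 0]; row 4: [0, 1, 0, -3/2]


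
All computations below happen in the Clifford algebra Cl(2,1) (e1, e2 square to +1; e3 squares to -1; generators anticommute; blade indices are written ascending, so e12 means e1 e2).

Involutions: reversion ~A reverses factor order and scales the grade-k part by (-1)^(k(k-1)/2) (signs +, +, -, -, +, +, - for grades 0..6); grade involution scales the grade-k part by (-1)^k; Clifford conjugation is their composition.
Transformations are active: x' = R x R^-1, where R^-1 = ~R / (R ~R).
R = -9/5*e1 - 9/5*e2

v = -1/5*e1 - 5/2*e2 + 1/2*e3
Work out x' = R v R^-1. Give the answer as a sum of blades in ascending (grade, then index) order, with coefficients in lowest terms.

~R = -9/5*e1 - 9/5*e2, and R ~R = 162/25, so R^-1 = ~R / (162/25).
R v = 243/50 + 207/50*e12 - 9/10*e13 - 9/10*e23
Answer: -5/2*e1 - 1/5*e2 - 1/2*e3


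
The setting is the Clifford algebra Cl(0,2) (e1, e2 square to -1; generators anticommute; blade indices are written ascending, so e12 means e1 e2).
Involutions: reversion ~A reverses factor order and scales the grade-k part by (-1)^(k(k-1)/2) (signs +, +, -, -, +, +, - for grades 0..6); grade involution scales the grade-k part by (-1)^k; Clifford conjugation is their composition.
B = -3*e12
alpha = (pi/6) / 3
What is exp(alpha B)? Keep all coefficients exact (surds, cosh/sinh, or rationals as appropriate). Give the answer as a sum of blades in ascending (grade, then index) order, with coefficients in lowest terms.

B^2 = (-3)^2*(e12)^2 = 9*(-1) = -9 (a basis 2-blade squares to minus the product of its generators' squares).
B^2 = -9 — the series telescopes trigonometrically here: l = 3, alpha*l = pi/6, so exp(alpha B) = cos(pi/6) + (sin(pi/6)/3)*B = sqrt(3)/2 + (1/6)*B.
Answer: sqrt(3)/2 - 1/2*e12


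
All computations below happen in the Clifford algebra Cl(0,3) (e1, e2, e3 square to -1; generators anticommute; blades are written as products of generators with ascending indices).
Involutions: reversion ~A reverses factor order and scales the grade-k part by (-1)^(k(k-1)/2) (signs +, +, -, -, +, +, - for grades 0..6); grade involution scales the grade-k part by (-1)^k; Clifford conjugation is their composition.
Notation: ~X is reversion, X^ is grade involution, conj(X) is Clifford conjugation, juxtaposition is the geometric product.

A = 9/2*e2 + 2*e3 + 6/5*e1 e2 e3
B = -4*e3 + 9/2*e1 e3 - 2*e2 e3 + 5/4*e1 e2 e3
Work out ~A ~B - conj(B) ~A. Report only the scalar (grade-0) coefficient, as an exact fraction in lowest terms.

first term: 19/2 - 33/5*e1 + 47/5*e2 - 9*e3 - 23/10*e1 e2 - 45/8*e1 e3 - 18*e2 e3 + 81/4*e1 e2 e3
second term: -19/2 + 57/5*e1 + 7/5*e2 + 9*e3 + 23/10*e1 e2 + 45/8*e1 e3 - 18*e2 e3 + 81/4*e1 e2 e3
Answer: 19


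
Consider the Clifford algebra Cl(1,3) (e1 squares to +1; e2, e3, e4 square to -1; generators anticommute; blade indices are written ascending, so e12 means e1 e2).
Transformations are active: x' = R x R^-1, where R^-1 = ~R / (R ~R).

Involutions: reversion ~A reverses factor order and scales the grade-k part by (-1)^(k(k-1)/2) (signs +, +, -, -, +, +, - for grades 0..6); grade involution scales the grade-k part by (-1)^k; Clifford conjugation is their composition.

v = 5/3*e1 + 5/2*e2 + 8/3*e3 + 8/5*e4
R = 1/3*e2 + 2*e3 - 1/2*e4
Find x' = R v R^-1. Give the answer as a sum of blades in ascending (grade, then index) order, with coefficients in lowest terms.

~R = 1/3*e2 + 2*e3 - 1/2*e4, and R ~R = -157/36, so R^-1 = ~R / (-157/36).
R v = -161/30 - 5/9*e12 - 10/3*e13 + 5/6*e14 - 37/9*e23 + 107/60*e24 + 68/15*e34
Answer: -5/3*e1 - 2637/1570*e2 + 5312/2355*e3 - 2222/785*e4


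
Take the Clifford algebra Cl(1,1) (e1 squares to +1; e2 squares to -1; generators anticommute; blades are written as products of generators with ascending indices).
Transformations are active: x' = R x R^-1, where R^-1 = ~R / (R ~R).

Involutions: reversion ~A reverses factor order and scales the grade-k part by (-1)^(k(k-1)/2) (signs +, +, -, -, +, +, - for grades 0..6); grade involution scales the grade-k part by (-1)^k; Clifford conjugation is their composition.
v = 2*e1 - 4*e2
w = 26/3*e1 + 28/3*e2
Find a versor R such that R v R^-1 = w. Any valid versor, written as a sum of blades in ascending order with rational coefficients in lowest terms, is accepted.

Take R = v + w = 32/3*e1 + 16/3*e2. Because q(v) = q(w) = -12, conjugation by R sends v exactly to w.
Answer: 32/3*e1 + 16/3*e2


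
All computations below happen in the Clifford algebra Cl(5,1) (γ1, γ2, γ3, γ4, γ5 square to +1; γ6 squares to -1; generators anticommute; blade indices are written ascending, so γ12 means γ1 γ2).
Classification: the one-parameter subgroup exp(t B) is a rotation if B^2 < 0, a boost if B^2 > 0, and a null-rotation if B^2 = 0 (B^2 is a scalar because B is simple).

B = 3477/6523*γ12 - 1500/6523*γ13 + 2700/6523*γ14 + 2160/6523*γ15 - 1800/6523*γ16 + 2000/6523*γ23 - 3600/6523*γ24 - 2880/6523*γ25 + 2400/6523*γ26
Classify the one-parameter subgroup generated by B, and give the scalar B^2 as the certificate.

B^2 term by term: the squares give (3477/6523)^2*(γ12)^2 + (-1500/6523)^2*(γ13)^2 + (2700/6523)^2*(γ14)^2 + (2160/6523)^2*(γ15)^2 + (-1800/6523)^2*(γ16)^2 + (2000/6523)^2*(γ23)^2 + (-3600/6523)^2*(γ24)^2 + (-2880/6523)^2*(γ25)^2 + (2400/6523)^2*(γ26)^2 = 12089529/42549529*(-1) + 2250000/42549529*(-1) + 7290000/42549529*(-1) + 4665600/42549529*(-1) + 3240000/42549529*(+1) + 4000000/42549529*(-1) + 12960000/42549529*(-1) + 8294400/42549529*(-1) + 5760000/42549529*(+1) = -1 (each basis 2-blade squares to minus the product of its generators' squares); cross terms between blades sharing an index anticommute and cancel; the commuting (index-disjoint) pairs give grade-4 terms 2*c*c'*(blade product), which cancel blade by blade — γ1234: -10800000/42549529 + 10800000/42549529 = 0; γ1235: -8640000/42549529 + 8640000/42549529 = 0; γ1236: 7200000/42549529 - 7200000/42549529 = 0; γ1245: 15552000/42549529 - 15552000/42549529 = 0; γ1246: -12960000/42549529 + 12960000/42549529 = 0; γ1256: -10368000/42549529 + 10368000/42549529 = 0 — confirming B is simple. So B^2 = -1.
Answer: rotation, certificate B^2 = -1. The scalar -1 is the complete invariant here: its sign names the subgroup type.


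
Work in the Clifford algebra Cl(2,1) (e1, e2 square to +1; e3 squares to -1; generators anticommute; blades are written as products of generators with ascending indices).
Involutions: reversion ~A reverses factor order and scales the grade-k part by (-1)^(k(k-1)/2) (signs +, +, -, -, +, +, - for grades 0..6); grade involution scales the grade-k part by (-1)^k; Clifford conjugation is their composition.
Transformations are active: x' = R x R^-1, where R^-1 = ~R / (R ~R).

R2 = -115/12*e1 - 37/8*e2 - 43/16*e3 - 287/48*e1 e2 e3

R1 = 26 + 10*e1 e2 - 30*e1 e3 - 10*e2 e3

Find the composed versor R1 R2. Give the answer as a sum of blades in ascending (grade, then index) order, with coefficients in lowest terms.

Distribute over the terms of R1 (each basis-blade product reordered to ascending indices, repeated generators contracted through their squares):
(26) R2 = -1495/6*e1 - 481/4*e2 - 559/8*e3 - 3731/24*e1 e2 e3
(10*e1 e2) R2 = -185/4*e1 + 575/6*e2 + 1435/24*e3 - 215/8*e1 e2 e3
(-30*e1 e3) R2 = -645/8*e1 - 1435/8*e2 - 575/2*e3 - 555/4*e1 e2 e3
(-10*e2 e3) R2 = 1435/24*e1 - 215/8*e2 - 185/4*e3 + 575/6*e1 e2 e3
Summing the partial products and collecting blades:
Answer: -1265/4*e1 - 692/3*e2 - 2063/6*e3 - 901/4*e1 e2 e3


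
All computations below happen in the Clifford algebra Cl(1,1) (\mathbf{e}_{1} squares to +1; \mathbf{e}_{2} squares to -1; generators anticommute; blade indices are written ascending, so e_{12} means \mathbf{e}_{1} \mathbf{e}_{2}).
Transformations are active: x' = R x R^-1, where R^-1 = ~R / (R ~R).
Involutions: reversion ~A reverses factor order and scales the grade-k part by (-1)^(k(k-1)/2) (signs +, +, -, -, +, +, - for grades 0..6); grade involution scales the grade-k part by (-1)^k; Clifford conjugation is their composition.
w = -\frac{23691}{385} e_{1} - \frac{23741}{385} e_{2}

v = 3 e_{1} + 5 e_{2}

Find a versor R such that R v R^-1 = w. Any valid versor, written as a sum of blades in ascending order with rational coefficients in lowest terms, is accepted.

Here q(v) = q(w) = -16; the classical choice R = v + w = -\frac{22536}{385} e_{1} - \frac{21816}{385} e_{2} then realises v -> w under the sandwich.
Answer: -\frac{22536}{385} e_{1} - \frac{21816}{385} e_{2}


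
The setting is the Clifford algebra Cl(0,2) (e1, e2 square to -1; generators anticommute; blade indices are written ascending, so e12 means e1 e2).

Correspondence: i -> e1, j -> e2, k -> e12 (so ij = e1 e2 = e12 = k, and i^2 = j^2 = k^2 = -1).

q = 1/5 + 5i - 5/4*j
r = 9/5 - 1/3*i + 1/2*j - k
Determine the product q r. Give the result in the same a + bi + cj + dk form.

In blades: q = 1/5 + 5*e1 - 5/4*e2, r = 9/5 - 1/3*e1 + 1/2*e2 - e12.
Distribute q over r term by term (generator squares from the signature, products reordered to ascending indices): (1/5)*r = 9/25 - 1/15*e1 + 1/10*e2 - 1/5*e12; (5*e1)*r = 5/3 + 9*e1 + 5*e2 + 5/2*e12; (-5/4*e2)*r = 5/8 + 5/4*e1 - 9/4*e2 - 5/12*e12.
Sum: 1591/600 + 611/60*e1 + 57/20*e2 + 113/60*e12; translating back through the correspondence:
Answer: 1591/600 + 611/60*i + 57/20*j + 113/60*k


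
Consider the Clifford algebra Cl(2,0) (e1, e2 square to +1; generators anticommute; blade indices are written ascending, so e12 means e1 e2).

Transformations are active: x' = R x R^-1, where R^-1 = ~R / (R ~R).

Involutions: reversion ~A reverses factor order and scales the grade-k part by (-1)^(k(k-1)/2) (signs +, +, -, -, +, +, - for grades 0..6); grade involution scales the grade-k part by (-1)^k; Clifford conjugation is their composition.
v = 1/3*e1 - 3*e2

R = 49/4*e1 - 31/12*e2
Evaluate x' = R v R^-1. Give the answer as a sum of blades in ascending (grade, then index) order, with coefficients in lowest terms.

~R = 49/4*e1 - 31/12*e2, and R ~R = 11285/72, so R^-1 = ~R / (11285/72).
R v = 71/6 - 323/9*e12
Answer: 51337/33855*e1 + 29453/11285*e2


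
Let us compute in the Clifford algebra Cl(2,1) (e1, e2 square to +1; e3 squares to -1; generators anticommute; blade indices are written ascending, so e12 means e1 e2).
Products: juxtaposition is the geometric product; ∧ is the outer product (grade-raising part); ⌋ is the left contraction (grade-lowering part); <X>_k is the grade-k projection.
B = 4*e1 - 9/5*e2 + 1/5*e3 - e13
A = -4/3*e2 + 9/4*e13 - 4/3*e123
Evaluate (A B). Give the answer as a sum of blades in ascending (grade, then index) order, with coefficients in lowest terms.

step 1: 3/20 - 9/20*e1 - 4/3*e2 - 9*e3 + 28/5*e12 - 12/5*e13 - 28/5*e23 + 163/60*e123
Answer: 3/20 - 9/20*e1 - 4/3*e2 - 9*e3 + 28/5*e12 - 12/5*e13 - 28/5*e23 + 163/60*e123


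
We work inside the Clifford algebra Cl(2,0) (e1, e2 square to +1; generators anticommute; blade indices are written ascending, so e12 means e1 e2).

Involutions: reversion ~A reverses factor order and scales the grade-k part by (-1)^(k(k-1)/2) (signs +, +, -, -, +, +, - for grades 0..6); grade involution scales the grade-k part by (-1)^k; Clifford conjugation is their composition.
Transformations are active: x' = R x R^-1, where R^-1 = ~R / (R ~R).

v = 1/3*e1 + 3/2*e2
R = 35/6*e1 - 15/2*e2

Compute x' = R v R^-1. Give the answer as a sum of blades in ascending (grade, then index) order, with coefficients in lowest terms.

~R = 35/6*e1 - 15/2*e2, and R ~R = 1625/18, so R^-1 = ~R / (1625/18).
R v = -335/36 + 45/4*e12
Answer: -599/390*e1 + 3/65*e2


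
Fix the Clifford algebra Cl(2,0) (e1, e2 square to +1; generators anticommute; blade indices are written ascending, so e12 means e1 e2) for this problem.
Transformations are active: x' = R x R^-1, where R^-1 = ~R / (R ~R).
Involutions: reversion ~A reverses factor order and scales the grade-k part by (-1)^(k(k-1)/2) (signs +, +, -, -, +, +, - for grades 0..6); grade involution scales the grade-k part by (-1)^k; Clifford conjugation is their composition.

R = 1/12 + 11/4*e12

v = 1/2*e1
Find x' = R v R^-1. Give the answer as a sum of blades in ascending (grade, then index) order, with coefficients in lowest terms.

~R = 1/12 - 11/4*e12, and R ~R = 545/72, so R^-1 = ~R / (545/72).
R v = 1/24*e1 - 11/8*e2
Answer: -272/545*e1 - 33/1090*e2
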